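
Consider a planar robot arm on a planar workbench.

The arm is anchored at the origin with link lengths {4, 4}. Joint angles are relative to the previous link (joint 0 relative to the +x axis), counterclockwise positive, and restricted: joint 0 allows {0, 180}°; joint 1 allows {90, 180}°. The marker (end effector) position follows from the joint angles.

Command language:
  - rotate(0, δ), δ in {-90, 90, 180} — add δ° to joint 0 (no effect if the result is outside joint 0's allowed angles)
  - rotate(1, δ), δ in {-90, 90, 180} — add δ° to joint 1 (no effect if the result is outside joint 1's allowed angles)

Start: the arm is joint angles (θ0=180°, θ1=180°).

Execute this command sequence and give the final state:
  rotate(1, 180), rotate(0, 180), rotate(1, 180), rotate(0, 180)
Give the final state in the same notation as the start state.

initial: joint angles (θ0=180°, θ1=180°)
t=1 rotate(1, 180) ⇒ joint angles (θ0=180°, θ1=180°)
t=2 rotate(0, 180) ⇒ joint angles (θ0=0°, θ1=180°)
t=3 rotate(1, 180) ⇒ joint angles (θ0=0°, θ1=180°)
t=4 rotate(0, 180) ⇒ joint angles (θ0=180°, θ1=180°)

joint angles (θ0=180°, θ1=180°)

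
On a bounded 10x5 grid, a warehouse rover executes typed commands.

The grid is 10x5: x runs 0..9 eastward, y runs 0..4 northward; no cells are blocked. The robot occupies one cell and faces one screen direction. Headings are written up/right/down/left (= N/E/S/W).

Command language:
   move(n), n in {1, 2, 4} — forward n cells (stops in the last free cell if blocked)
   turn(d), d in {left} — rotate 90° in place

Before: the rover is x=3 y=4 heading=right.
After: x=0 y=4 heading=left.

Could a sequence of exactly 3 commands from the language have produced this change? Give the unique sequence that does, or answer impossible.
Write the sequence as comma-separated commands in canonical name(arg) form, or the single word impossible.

turn(left), turn(left), move(4)

key: order matters: swapping turn(left) and move(4) lands elsewhere
start: x=3 y=4 heading=right
1. turn(left) → x=3 y=4 heading=up
2. turn(left) → x=3 y=4 heading=left
3. move(4) → x=0 y=4 heading=left
all 64 alternatives checked — unique.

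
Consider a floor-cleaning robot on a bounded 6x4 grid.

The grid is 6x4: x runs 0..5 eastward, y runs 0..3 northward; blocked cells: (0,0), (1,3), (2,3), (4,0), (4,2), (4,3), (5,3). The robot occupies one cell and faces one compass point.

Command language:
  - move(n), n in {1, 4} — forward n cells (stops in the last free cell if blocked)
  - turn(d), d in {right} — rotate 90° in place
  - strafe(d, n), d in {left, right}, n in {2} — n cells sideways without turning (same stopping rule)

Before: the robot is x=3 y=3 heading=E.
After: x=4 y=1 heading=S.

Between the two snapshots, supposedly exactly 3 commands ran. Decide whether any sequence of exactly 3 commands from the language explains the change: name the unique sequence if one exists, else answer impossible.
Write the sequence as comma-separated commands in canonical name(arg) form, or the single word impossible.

key: cell and facing (now S) both changed — the 3 commands mix motion and turning
initial: x=3 y=3 heading=E
step 1 (strafe(right, 2)): x=3 y=1 heading=E
step 2 (move(1)): x=4 y=1 heading=E
step 3 (turn(right)): x=4 y=1 heading=S
no rival 3-sequence matches.

strafe(right, 2), move(1), turn(right)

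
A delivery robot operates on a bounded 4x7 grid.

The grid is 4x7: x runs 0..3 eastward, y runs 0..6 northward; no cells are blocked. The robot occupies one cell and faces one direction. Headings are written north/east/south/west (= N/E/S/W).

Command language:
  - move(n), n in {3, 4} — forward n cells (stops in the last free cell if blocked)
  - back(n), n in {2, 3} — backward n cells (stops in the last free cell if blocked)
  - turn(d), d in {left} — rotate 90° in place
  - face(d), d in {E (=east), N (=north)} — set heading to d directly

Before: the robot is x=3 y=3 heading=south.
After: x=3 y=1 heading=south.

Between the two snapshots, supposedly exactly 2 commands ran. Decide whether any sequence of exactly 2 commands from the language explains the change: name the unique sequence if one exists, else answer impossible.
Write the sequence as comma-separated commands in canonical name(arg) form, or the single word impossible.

key: heading stays S — no command in the sequence turns
from: x=3 y=3 heading=south
[1] after back(2): x=3 y=5 heading=south
[2] after move(4): x=3 y=1 heading=south
all 49 alternatives checked — unique.

back(2), move(4)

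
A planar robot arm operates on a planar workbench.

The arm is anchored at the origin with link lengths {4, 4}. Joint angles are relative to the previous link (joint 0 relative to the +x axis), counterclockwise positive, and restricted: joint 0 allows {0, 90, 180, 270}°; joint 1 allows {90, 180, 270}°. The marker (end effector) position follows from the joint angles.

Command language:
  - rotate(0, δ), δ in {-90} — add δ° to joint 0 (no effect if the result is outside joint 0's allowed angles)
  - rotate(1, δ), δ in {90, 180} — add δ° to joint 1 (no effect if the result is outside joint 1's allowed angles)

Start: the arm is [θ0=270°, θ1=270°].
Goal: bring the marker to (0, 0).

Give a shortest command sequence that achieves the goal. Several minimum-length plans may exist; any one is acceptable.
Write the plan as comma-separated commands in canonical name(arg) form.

rotate(1, 180), rotate(1, 90)

initial: [θ0=270°, θ1=270°]
[1] after rotate(1, 180): [θ0=270°, θ1=90°]
[2] after rotate(1, 90): [θ0=270°, θ1=180°]
no 1-step plan works, so 2 is optimal.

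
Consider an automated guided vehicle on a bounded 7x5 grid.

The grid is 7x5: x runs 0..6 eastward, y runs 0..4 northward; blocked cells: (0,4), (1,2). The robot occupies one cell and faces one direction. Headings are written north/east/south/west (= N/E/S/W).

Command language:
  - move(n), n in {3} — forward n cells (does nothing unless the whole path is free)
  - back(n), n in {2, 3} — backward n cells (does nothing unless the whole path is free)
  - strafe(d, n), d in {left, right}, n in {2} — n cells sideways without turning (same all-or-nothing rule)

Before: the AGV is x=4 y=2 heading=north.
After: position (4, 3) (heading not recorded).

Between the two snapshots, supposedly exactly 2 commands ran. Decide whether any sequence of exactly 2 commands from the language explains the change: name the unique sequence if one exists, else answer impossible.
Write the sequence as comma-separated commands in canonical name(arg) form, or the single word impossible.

key: order matters: swapping back(2) and move(3) lands elsewhere
t0: x=4 y=2 heading=north
t=1 back(2) ⇒ x=4 y=0 heading=north
t=2 move(3) ⇒ x=4 y=3 heading=north
no rival 2-sequence matches.

back(2), move(3)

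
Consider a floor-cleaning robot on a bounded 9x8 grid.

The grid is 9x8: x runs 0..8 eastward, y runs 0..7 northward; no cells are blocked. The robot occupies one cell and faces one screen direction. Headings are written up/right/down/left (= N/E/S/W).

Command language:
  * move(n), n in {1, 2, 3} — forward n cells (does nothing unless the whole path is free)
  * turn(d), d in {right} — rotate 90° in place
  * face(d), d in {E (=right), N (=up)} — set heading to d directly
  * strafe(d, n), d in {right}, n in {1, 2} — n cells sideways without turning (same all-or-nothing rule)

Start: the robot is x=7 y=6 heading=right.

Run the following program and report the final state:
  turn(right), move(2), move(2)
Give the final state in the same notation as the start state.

initial: x=7 y=6 heading=right
t=1 turn(right) ⇒ x=7 y=6 heading=down
t=2 move(2) ⇒ x=7 y=4 heading=down
t=3 move(2) ⇒ x=7 y=2 heading=down

x=7 y=2 heading=down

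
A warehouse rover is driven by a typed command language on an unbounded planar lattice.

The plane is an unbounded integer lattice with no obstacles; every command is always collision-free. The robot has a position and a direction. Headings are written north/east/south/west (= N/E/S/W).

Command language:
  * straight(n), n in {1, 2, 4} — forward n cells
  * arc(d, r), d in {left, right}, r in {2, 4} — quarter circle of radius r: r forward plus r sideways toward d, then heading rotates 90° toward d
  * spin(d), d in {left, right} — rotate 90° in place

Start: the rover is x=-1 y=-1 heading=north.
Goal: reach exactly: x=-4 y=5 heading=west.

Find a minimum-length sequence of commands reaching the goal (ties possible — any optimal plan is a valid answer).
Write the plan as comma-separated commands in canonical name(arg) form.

straight(4), arc(left, 2), straight(1)

begin: x=-1 y=-1 heading=north
t=1 straight(4) ⇒ x=-1 y=3 heading=north
t=2 arc(left, 2) ⇒ x=-3 y=5 heading=west
t=3 straight(1) ⇒ x=-4 y=5 heading=west
minimal: 3 command(s), checked below 3.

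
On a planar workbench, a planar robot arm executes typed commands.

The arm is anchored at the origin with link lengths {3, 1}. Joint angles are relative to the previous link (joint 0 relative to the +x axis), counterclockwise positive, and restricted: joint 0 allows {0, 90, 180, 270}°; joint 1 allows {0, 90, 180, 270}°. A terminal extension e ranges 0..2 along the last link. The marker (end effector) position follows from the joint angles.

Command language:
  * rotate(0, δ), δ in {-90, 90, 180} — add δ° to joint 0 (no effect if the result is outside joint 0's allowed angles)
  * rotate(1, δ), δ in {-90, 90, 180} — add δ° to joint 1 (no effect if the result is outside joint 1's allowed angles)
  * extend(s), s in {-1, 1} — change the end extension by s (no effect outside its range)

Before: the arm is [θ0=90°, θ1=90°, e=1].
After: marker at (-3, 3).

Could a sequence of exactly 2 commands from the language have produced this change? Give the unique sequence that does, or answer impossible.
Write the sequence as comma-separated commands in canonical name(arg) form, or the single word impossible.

initial: [θ0=90°, θ1=90°, e=1]
t=1 extend(1) ⇒ [θ0=90°, θ1=90°, e=2]
t=2 extend(1) ⇒ [θ0=90°, θ1=90°, e=2]
all 64 alternatives checked — unique.

extend(1), extend(1)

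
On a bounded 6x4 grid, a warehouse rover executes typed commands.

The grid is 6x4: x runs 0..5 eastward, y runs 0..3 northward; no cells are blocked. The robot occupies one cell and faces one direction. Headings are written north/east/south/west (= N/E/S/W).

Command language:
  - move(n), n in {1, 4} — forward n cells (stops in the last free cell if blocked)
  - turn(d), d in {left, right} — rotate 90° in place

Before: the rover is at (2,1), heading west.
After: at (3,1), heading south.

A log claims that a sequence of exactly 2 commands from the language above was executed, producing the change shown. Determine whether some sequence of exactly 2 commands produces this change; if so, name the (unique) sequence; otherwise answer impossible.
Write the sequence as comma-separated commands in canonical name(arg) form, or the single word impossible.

no 2-step route produces this change.

impossible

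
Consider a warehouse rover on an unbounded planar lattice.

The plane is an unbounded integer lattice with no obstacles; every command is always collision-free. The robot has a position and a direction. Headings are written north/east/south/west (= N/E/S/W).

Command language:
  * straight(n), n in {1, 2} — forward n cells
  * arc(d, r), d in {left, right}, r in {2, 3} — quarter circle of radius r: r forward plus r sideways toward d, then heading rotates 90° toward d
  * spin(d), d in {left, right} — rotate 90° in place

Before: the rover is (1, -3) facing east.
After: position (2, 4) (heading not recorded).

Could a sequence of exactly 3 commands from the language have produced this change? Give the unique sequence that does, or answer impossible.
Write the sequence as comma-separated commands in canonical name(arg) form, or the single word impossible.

key: order matters: swapping arc(left, 3) and arc(left, 2) lands elsewhere
initial: (1, -3) facing east
step 1 (arc(left, 3)): (4, 0) facing north
step 2 (straight(2)): (4, 2) facing north
step 3 (arc(left, 2)): (2, 4) facing west
no rival 3-sequence matches.

arc(left, 3), straight(2), arc(left, 2)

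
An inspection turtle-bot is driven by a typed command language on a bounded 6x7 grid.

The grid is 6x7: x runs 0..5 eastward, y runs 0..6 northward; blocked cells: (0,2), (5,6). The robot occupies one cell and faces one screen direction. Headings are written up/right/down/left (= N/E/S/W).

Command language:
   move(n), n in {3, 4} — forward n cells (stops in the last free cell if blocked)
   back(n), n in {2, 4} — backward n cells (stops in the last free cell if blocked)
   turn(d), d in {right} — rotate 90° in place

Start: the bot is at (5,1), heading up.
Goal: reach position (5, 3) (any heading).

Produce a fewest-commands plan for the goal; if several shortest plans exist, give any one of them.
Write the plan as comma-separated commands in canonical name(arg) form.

start: at (5,1), heading up
step 1 (back(4)): at (5,0), heading up
step 2 (move(3)): at (5,3), heading up
nothing shorter than 2 reaches the goal.

back(4), move(3)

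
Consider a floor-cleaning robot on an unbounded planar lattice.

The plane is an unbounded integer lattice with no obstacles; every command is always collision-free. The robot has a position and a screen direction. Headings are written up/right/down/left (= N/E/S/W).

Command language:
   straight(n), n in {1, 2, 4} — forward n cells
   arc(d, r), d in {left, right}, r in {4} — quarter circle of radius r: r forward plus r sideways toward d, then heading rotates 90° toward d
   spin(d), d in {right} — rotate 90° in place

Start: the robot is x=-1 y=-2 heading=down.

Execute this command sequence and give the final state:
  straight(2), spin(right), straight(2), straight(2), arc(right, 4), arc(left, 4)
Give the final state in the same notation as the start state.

x=-13 y=4 heading=left

from: x=-1 y=-2 heading=down
[1] after straight(2): x=-1 y=-4 heading=down
[2] after spin(right): x=-1 y=-4 heading=left
[3] after straight(2): x=-3 y=-4 heading=left
[4] after straight(2): x=-5 y=-4 heading=left
[5] after arc(right, 4): x=-9 y=0 heading=up
[6] after arc(left, 4): x=-13 y=4 heading=left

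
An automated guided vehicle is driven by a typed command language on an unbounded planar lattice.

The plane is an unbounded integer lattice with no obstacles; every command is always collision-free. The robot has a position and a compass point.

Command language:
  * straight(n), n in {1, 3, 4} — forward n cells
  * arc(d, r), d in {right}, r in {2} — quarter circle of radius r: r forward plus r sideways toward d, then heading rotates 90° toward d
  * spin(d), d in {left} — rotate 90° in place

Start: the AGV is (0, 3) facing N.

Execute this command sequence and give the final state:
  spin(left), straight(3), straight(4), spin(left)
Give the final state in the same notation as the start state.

initial: (0, 3) facing N
t=1 spin(left) ⇒ (0, 3) facing W
t=2 straight(3) ⇒ (-3, 3) facing W
t=3 straight(4) ⇒ (-7, 3) facing W
t=4 spin(left) ⇒ (-7, 3) facing S

(-7, 3) facing S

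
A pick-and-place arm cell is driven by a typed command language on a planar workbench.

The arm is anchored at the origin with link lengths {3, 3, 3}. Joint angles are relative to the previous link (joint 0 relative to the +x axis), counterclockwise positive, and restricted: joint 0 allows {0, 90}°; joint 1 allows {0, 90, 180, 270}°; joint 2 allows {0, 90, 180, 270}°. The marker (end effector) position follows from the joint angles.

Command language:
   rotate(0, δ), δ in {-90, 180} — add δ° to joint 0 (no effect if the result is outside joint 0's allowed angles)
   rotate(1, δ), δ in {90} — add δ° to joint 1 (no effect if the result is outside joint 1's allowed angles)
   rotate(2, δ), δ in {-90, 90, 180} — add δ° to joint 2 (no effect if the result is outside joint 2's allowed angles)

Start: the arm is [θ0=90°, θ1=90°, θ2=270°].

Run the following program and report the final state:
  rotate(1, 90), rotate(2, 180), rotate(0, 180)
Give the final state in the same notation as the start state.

initial: [θ0=90°, θ1=90°, θ2=270°]
1. rotate(1, 90) → [θ0=90°, θ1=180°, θ2=270°]
2. rotate(2, 180) → [θ0=90°, θ1=180°, θ2=90°]
3. rotate(0, 180) → [θ0=90°, θ1=180°, θ2=90°]

[θ0=90°, θ1=180°, θ2=90°]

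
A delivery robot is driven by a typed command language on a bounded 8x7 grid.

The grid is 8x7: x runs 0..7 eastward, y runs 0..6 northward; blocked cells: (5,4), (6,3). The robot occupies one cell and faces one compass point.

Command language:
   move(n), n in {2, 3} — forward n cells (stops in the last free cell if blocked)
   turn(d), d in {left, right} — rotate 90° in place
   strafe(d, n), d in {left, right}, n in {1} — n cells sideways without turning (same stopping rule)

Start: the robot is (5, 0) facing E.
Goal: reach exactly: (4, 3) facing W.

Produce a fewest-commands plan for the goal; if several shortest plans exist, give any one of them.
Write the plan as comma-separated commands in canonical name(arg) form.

turn(left), strafe(left, 1), move(3), turn(left)

from: (5, 0) facing E
step 1 (turn(left)): (5, 0) facing N
step 2 (strafe(left, 1)): (4, 0) facing N
step 3 (move(3)): (4, 3) facing N
step 4 (turn(left)): (4, 3) facing W
minimal: 4 command(s), checked below 4.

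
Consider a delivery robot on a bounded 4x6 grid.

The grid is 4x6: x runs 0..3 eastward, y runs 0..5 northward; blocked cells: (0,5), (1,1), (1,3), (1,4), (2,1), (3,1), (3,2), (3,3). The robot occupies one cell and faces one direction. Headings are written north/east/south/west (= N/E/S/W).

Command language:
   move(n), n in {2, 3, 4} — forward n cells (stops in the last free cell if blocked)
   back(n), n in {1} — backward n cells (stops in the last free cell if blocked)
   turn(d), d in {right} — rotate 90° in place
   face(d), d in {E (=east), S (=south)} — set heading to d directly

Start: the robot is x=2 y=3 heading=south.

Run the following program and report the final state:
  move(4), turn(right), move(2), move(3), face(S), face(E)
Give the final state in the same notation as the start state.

begin: x=2 y=3 heading=south
[1] after move(4): x=2 y=2 heading=south
[2] after turn(right): x=2 y=2 heading=west
[3] after move(2): x=0 y=2 heading=west
[4] after move(3): x=0 y=2 heading=west
[5] after face(S): x=0 y=2 heading=south
[6] after face(E): x=0 y=2 heading=east

x=0 y=2 heading=east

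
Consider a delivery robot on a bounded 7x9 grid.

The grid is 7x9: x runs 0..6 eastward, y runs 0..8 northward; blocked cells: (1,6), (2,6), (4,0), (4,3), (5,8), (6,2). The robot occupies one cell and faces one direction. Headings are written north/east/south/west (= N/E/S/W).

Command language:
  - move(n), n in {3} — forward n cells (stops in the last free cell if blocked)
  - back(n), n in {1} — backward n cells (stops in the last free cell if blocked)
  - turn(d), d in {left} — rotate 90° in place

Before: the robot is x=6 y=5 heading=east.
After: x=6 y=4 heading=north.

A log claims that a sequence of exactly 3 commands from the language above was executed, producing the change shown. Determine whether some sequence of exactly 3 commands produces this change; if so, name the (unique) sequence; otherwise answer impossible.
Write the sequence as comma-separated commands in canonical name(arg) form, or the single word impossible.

move(3), turn(left), back(1)

key: order matters: swapping move(3) and back(1) lands elsewhere
initial: x=6 y=5 heading=east
[1] after move(3): x=6 y=5 heading=east
[2] after turn(left): x=6 y=5 heading=north
[3] after back(1): x=6 y=4 heading=north
uniquely the one of 27 3-step routes that fits.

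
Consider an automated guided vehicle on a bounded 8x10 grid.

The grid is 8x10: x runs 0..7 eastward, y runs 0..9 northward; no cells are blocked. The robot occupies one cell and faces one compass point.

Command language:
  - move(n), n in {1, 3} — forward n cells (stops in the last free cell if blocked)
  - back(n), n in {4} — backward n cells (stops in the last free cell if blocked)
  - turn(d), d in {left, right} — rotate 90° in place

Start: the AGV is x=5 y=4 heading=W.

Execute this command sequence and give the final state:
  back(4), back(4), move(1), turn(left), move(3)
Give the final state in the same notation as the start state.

x=6 y=1 heading=S

initial: x=5 y=4 heading=W
1. back(4) → x=7 y=4 heading=W
2. back(4) → x=7 y=4 heading=W
3. move(1) → x=6 y=4 heading=W
4. turn(left) → x=6 y=4 heading=S
5. move(3) → x=6 y=1 heading=S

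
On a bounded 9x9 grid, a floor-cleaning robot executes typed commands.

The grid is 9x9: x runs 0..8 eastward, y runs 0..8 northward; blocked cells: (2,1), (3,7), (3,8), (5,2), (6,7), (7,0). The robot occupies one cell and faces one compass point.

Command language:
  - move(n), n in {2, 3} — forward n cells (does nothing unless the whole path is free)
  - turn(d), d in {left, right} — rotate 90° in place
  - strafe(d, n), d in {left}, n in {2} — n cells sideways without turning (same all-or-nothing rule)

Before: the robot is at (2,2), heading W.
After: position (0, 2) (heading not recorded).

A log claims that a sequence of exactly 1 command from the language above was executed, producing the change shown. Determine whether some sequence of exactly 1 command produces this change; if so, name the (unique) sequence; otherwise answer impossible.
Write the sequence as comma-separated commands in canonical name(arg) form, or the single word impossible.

begin: at (2,2), heading W
[1] after move(2): at (0,2), heading W
uniquely the one of 5 1-step routes that fits.

move(2)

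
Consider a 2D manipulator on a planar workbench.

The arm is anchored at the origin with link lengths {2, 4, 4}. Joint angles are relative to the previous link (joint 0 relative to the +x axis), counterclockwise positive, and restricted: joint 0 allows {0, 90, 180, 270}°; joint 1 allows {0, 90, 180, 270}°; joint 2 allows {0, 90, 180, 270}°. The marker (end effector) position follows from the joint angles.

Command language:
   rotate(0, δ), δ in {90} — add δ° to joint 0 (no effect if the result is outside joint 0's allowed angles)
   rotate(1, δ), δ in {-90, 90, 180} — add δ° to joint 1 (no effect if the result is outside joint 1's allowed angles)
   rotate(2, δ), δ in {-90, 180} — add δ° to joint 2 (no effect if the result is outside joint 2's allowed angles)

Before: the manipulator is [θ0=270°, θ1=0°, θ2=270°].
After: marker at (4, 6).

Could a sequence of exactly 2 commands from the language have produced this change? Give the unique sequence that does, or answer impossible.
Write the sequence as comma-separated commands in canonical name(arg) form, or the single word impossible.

rotate(0, 90), rotate(0, 90)

t0: [θ0=270°, θ1=0°, θ2=270°]
step 1 (rotate(0, 90)): [θ0=0°, θ1=0°, θ2=270°]
step 2 (rotate(0, 90)): [θ0=90°, θ1=0°, θ2=270°]
no other 2-command option fits: unique.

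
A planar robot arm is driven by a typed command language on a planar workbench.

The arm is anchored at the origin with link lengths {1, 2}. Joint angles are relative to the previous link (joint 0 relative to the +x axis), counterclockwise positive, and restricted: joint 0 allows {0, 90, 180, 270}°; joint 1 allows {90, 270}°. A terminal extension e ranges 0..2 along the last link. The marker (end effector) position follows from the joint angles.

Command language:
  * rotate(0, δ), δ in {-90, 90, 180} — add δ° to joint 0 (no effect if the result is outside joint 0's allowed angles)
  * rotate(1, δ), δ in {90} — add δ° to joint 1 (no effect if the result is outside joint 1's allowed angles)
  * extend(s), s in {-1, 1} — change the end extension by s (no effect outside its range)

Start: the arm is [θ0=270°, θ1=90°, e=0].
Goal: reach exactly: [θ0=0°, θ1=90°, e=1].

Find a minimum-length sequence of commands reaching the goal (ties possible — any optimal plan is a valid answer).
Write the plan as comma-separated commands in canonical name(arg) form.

initial: [θ0=270°, θ1=90°, e=0]
t=1 extend(1) ⇒ [θ0=270°, θ1=90°, e=1]
t=2 rotate(0, 90) ⇒ [θ0=0°, θ1=90°, e=1]
no 1-step plan works, so 2 is optimal.

extend(1), rotate(0, 90)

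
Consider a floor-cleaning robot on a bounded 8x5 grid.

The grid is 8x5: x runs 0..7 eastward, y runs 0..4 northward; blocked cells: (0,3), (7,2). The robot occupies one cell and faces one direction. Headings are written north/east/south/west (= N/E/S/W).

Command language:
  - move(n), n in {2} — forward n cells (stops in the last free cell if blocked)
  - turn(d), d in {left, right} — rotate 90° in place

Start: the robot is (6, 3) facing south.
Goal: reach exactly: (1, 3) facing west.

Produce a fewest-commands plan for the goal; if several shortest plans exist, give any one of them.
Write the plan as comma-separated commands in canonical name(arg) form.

initial: (6, 3) facing south
t=1 turn(right) ⇒ (6, 3) facing west
t=2 move(2) ⇒ (4, 3) facing west
t=3 move(2) ⇒ (2, 3) facing west
t=4 move(2) ⇒ (1, 3) facing west
no 3-step plan works, so 4 is optimal.

turn(right), move(2), move(2), move(2)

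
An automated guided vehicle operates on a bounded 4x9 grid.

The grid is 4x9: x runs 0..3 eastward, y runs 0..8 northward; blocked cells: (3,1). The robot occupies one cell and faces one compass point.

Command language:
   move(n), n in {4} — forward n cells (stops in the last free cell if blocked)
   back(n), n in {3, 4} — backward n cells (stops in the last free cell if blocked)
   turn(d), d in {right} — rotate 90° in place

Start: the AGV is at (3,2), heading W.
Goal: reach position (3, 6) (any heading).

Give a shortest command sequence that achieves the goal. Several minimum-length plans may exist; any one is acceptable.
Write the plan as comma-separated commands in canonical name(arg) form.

start: at (3,2), heading W
step 1 (turn(right)): at (3,2), heading N
step 2 (move(4)): at (3,6), heading N
shorter routes all fall short; 2 is best.

turn(right), move(4)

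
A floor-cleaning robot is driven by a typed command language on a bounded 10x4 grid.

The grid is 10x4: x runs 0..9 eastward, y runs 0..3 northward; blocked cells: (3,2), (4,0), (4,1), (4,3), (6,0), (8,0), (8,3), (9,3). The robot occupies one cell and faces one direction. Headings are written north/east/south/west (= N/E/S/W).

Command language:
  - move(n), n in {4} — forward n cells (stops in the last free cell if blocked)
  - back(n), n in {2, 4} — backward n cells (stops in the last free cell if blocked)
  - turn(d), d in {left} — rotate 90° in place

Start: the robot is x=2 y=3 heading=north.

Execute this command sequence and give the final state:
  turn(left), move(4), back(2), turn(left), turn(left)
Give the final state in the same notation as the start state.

initial: x=2 y=3 heading=north
t=1 turn(left) ⇒ x=2 y=3 heading=west
t=2 move(4) ⇒ x=0 y=3 heading=west
t=3 back(2) ⇒ x=2 y=3 heading=west
t=4 turn(left) ⇒ x=2 y=3 heading=south
t=5 turn(left) ⇒ x=2 y=3 heading=east

x=2 y=3 heading=east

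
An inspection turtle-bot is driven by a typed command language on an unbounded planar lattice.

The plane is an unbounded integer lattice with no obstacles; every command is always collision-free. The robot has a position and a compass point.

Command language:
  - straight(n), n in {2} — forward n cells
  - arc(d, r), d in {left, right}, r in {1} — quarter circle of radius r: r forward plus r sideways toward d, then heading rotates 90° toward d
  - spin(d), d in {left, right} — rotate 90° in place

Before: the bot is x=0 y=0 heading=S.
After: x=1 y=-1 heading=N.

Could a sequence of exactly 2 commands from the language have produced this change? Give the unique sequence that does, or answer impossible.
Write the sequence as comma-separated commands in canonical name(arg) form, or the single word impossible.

arc(left, 1), spin(left)

key: running spin(left) before arc(left, 1) would end elsewhere — order is forced
initial: x=0 y=0 heading=S
[1] after arc(left, 1): x=1 y=-1 heading=E
[2] after spin(left): x=1 y=-1 heading=N
no other 2-command option fits: unique.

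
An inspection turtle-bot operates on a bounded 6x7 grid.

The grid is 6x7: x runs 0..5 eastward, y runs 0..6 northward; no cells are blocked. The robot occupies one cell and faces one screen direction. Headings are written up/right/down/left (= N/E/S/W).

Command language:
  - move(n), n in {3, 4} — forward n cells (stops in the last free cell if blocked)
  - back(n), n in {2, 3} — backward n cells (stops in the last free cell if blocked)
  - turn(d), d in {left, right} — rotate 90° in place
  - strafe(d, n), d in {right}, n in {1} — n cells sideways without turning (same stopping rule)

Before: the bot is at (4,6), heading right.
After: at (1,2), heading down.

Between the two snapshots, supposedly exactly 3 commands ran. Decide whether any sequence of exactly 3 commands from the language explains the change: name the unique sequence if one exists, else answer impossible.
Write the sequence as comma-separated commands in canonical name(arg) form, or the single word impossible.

key: position moved to (1,2) AND the heading swung to S — translation plus rotation needed
initial: at (4,6), heading right
step 1 (back(3)): at (1,6), heading right
step 2 (turn(right)): at (1,6), heading down
step 3 (move(4)): at (1,2), heading down
uniquely the one of 343 3-step routes that fits.

back(3), turn(right), move(4)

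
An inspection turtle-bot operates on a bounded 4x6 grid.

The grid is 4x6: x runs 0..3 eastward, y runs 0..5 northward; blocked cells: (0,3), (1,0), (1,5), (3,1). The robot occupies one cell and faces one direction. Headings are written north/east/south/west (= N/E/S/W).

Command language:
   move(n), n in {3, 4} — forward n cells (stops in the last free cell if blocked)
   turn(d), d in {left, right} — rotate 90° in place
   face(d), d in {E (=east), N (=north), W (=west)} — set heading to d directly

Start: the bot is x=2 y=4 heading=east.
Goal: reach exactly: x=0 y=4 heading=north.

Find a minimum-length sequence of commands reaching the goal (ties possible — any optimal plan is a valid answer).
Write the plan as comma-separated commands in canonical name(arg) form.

face(W), move(3), face(N)

start: x=2 y=4 heading=east
[1] after face(W): x=2 y=4 heading=west
[2] after move(3): x=0 y=4 heading=west
[3] after face(N): x=0 y=4 heading=north
no 2-step plan works, so 3 is optimal.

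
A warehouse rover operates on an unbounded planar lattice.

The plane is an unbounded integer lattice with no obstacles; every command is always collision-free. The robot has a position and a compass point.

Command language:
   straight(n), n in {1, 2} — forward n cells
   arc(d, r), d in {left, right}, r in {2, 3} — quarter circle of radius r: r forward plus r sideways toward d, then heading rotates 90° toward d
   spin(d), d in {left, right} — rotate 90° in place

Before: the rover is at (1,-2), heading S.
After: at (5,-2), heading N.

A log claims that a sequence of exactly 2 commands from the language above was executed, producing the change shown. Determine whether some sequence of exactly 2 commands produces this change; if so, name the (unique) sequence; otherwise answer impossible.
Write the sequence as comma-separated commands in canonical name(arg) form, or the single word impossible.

key: position moved to (5,-2) AND the heading swung to N — translation plus rotation needed
initial: at (1,-2), heading S
[1] after arc(left, 2): at (3,-4), heading E
[2] after arc(left, 2): at (5,-2), heading N
all 64 alternatives checked — unique.

arc(left, 2), arc(left, 2)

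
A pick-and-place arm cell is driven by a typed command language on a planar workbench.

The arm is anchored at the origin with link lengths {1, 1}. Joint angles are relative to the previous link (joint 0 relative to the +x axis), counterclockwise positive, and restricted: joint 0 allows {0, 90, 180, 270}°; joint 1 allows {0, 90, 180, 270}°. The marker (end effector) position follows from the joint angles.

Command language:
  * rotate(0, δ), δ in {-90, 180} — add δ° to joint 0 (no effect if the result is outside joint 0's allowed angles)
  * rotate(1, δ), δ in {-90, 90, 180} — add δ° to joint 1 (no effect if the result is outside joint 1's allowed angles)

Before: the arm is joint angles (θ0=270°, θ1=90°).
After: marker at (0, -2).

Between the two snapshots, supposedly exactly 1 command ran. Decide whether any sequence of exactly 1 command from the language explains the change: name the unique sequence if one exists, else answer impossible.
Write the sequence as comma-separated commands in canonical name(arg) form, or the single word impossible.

rotate(1, -90)

initial: joint angles (θ0=270°, θ1=90°)
step 1 (rotate(1, -90)): joint angles (θ0=270°, θ1=0°)
no other 1-command option fits: unique.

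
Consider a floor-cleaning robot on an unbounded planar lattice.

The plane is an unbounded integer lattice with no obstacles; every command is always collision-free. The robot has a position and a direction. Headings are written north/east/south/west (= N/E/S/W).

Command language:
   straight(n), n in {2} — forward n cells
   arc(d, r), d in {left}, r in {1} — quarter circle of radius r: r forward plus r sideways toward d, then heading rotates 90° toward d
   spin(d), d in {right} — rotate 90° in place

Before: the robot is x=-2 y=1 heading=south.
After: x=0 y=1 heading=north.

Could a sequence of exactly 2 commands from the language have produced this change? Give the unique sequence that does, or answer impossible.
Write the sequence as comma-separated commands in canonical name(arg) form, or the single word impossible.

key: position moved to (0,1) AND the heading swung to N — translation plus rotation needed
start: x=-2 y=1 heading=south
[1] after arc(left, 1): x=-1 y=0 heading=east
[2] after arc(left, 1): x=0 y=1 heading=north
all 9 alternatives checked — unique.

arc(left, 1), arc(left, 1)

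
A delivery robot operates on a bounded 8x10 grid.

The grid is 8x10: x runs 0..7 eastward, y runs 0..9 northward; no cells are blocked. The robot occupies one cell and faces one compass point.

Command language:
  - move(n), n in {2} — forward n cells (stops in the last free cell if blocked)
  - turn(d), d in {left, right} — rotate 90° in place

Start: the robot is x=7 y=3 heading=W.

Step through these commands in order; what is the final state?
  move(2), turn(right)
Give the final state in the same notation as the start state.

x=5 y=3 heading=N

begin: x=7 y=3 heading=W
[1] after move(2): x=5 y=3 heading=W
[2] after turn(right): x=5 y=3 heading=N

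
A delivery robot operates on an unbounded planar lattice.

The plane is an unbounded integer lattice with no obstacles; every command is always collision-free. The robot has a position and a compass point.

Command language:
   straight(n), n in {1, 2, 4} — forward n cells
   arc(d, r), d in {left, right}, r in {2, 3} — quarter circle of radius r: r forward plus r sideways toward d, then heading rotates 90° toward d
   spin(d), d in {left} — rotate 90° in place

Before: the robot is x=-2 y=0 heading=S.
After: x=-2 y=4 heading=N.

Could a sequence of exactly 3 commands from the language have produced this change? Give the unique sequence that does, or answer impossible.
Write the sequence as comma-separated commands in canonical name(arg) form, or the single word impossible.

key: order matters: swapping spin(left) and straight(4) lands elsewhere
begin: x=-2 y=0 heading=S
1. spin(left) → x=-2 y=0 heading=E
2. spin(left) → x=-2 y=0 heading=N
3. straight(4) → x=-2 y=4 heading=N
no other 3-command option fits: unique.

spin(left), spin(left), straight(4)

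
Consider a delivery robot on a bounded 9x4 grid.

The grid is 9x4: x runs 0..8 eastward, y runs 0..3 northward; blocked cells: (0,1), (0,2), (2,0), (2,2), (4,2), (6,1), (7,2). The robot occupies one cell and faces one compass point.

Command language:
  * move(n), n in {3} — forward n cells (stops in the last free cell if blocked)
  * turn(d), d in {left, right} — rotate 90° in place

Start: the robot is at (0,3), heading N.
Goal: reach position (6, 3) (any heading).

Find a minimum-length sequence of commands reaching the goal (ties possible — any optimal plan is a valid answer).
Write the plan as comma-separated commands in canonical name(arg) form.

start: at (0,3), heading N
t=1 turn(right) ⇒ at (0,3), heading E
t=2 move(3) ⇒ at (3,3), heading E
t=3 move(3) ⇒ at (6,3), heading E
minimal: 3 command(s), checked below 3.

turn(right), move(3), move(3)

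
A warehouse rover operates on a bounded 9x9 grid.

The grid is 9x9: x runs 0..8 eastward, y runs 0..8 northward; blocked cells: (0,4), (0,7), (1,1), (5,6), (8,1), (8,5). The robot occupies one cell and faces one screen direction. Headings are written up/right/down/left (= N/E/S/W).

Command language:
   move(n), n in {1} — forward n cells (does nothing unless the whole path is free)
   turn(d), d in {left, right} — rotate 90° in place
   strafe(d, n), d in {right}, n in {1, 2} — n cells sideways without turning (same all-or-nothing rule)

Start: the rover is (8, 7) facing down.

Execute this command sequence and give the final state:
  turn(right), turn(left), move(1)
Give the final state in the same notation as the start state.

(8, 6) facing down

from: (8, 7) facing down
[1] after turn(right): (8, 7) facing left
[2] after turn(left): (8, 7) facing down
[3] after move(1): (8, 6) facing down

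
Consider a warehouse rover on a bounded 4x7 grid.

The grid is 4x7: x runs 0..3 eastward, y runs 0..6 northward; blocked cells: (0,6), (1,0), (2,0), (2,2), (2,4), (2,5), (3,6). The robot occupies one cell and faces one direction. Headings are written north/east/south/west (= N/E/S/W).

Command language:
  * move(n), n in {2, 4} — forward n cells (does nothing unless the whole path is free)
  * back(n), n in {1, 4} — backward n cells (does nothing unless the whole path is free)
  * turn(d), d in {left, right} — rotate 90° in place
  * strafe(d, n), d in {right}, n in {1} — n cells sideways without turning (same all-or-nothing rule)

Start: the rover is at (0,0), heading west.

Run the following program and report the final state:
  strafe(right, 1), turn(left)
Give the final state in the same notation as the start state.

at (0,1), heading south

start: at (0,0), heading west
t=1 strafe(right, 1) ⇒ at (0,1), heading west
t=2 turn(left) ⇒ at (0,1), heading south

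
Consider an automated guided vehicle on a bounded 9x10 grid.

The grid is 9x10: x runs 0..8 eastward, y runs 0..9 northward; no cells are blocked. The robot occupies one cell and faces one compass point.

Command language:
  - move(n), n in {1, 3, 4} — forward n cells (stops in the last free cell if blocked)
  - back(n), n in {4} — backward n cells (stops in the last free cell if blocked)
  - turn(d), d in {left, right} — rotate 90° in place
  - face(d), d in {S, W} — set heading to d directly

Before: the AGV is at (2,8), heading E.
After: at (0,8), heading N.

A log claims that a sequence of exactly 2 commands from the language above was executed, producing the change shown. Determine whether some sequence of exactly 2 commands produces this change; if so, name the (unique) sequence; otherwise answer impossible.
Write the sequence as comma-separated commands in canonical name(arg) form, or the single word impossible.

key: running turn(left) before back(4) would end elsewhere — order is forced
begin: at (2,8), heading E
t=1 back(4) ⇒ at (0,8), heading E
t=2 turn(left) ⇒ at (0,8), heading N
no other 2-command option fits: unique.

back(4), turn(left)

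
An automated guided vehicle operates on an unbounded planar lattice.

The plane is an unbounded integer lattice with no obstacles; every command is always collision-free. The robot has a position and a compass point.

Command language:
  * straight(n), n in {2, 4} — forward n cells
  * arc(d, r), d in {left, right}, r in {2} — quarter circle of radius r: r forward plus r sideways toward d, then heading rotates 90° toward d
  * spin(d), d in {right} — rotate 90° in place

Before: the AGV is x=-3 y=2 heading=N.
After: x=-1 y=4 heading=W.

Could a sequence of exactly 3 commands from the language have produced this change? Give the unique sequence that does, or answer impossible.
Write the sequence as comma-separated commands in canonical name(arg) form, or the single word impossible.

arc(right, 2), spin(right), spin(right)

key: cell and facing (now W) both changed — the 3 commands mix motion and turning
initial: x=-3 y=2 heading=N
1. arc(right, 2) → x=-1 y=4 heading=E
2. spin(right) → x=-1 y=4 heading=S
3. spin(right) → x=-1 y=4 heading=W
uniquely the one of 125 3-step routes that fits.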